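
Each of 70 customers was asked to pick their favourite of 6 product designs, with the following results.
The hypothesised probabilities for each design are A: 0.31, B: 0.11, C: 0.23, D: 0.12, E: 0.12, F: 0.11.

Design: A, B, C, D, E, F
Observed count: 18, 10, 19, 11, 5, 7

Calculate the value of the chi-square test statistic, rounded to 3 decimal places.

Expected counts E_i = n·p_i: 70×0.31 = 21.7, 70×0.11 = 7.7, 70×0.23 = 16.1, 70×0.12 = 8.4, 70×0.12 = 8.4, 70×0.11 = 7.7.
χ² = (18−21.7)²/21.7 + (10−7.7)²/7.7 + (19−16.1)²/16.1 + (11−8.4)²/8.4 + (5−8.4)²/8.4 + (7−7.7)²/7.7
   = 0.6309 + 0.6870 + 0.5224 + 0.8048 + 1.3762 + 0.0636
Sum = 4.085

4.085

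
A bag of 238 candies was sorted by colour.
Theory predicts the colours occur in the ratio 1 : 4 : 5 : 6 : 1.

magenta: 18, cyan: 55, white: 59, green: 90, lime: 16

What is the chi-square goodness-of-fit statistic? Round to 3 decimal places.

Ratio total = 17. Expected counts: 238×1/17 = 14, 238×4/17 = 56, 238×5/17 = 70, 238×6/17 = 84, 238×1/17 = 14.
χ² = (18−14)²/14 + (55−56)²/56 + (59−70)²/70 + (90−84)²/84 + (16−14)²/14
   = 1.1429 + 0.0179 + 1.7286 + 0.4286 + 0.2857
Sum = 3.604

3.604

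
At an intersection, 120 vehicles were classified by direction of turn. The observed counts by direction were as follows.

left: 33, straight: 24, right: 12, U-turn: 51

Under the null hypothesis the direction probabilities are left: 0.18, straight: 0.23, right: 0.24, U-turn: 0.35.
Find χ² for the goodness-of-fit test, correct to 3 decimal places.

Expected counts E_i = n·p_i: 120×0.18 = 21.6, 120×0.23 = 27.6, 120×0.24 = 28.8, 120×0.35 = 42.
χ² = (33−21.6)²/21.6 + (24−27.6)²/27.6 + (12−28.8)²/28.8 + (51−42)²/42
   = 6.0167 + 0.4696 + 9.8000 + 1.9286
Sum = 18.215

18.215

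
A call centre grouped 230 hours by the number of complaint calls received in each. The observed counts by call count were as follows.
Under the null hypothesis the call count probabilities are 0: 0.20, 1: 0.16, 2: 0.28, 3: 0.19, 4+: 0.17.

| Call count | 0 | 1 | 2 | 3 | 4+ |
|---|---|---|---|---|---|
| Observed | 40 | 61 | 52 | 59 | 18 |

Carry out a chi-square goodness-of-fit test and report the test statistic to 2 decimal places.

35.83

Expected counts E_i = n·p_i: 230×0.20 = 46, 230×0.16 = 36.8, 230×0.28 = 64.4, 230×0.19 = 43.7, 230×0.17 = 39.1.
cat         O        E   (O−E)²/E
0          40       46      0.783
1          61     36.8     15.914
2          52     64.4      2.388
3          59     43.7      5.357
4+         18     39.1     11.386
Sum = 35.83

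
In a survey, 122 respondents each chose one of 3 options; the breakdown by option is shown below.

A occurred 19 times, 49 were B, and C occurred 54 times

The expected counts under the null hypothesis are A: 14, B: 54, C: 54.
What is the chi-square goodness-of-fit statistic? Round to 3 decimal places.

cat         O        E   (O−E)²/E
A          19       14     1.7857
B          49       54     0.4630
C          54       54     0.0000
Sum = 2.249

2.249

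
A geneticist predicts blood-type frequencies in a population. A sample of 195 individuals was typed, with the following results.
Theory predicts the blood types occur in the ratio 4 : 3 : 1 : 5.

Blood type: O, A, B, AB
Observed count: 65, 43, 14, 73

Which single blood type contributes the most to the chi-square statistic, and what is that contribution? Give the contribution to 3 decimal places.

Ratio total = 13. Expected counts: 195×4/13 = 60, 195×3/13 = 45, 195×1/13 = 15, 195×5/13 = 75.
O: (65 − 60)²/60 = 25/60 = 0.4167
A: (43 − 45)²/45 = 4/45 = 0.0889
B: (14 − 15)²/15 = 1/15 = 0.0667
AB: (73 − 75)²/75 = 4/75 = 0.0533
The largest term is for O: 0.417.

O, 0.417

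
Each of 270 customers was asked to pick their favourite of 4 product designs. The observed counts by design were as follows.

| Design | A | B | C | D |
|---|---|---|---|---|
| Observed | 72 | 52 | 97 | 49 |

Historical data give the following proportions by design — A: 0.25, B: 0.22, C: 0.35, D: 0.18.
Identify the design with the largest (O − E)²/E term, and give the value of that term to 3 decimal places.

B, 0.922

Expected counts E_i = n·p_i: 270×0.25 = 67.5, 270×0.22 = 59.4, 270×0.35 = 94.5, 270×0.18 = 48.6.
χ² = (72−67.5)²/67.5 + (52−59.4)²/59.4 + (97−94.5)²/94.5 + (49−48.6)²/48.6
   = 0.3000 + 0.9219 + 0.0661 + 0.0033
The largest term is for B: 0.922.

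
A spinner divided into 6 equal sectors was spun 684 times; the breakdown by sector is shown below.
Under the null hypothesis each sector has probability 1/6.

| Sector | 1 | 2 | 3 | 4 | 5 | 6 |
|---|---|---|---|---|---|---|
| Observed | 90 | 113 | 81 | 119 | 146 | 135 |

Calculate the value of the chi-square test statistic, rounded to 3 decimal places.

Expected count for each of the 6 categories: 684/6 = 114.
χ² = (90−114)²/114 + (113−114)²/114 + (81−114)²/114 + (119−114)²/114 + (146−114)²/114 + (135−114)²/114
   = 5.0526 + 0.0088 + 9.5526 + 0.2193 + 8.9825 + 3.8684
Sum = 27.684

27.684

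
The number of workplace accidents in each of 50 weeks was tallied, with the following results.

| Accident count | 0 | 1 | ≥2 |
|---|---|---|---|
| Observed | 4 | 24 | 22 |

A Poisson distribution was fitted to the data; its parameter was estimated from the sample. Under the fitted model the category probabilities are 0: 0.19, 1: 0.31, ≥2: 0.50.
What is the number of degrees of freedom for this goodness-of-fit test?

There are k = 3 categories and 1 parameter estimated from the data, so df = 3 − 1 − 1 = 1.

1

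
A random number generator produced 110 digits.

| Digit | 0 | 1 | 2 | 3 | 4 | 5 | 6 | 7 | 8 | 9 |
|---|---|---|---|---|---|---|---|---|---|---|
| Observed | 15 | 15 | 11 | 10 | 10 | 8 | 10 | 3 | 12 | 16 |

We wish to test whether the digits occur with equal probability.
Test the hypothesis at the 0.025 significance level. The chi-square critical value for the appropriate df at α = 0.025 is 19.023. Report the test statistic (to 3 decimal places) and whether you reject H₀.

Under H₀ each category has probability 1/10, so each expected count is 110/10 = 11.
cat         O        E   (O−E)²/E
0          15       11     1.4545
1          15       11     1.4545
2          11       11     0.0000
3          10       11     0.0909
4          10       11     0.0909
5           8       11     0.8182
6          10       11     0.0909
7           3       11     5.8182
8          12       11     0.0909
9          16       11     2.2727
Sum = 12.182
df = 9. Since 12.182 < 19.023, we do not reject H₀.

12.182; do not reject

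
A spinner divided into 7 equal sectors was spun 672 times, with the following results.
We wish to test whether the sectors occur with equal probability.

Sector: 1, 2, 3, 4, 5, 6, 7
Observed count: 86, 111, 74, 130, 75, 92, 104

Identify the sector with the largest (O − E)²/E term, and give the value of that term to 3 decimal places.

Expected count for each of the 7 categories: 672/7 = 96.
cat         O        E   (O−E)²/E
1          86       96     1.0417
2         111       96     2.3438
3          74       96     5.0417
4         130       96    12.0417
5          75       96     4.5938
6          92       96     0.1667
7         104       96     0.6667
The largest term is for 4: 12.042.

4, 12.042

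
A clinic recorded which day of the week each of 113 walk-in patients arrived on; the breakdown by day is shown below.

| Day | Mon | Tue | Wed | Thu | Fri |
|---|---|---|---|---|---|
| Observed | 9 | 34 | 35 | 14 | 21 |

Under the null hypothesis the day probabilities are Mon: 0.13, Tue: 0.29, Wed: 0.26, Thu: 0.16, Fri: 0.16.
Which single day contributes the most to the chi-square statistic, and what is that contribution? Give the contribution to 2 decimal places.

Expected counts E_i = n·p_i: 113×0.13 = 14.69, 113×0.29 = 32.77, 113×0.26 = 29.38, 113×0.16 = 18.08, 113×0.16 = 18.08.
cat         O        E   (O−E)²/E
Mon         9    14.69      2.204
Tue        34    32.77      0.046
Wed        35    29.38      1.075
Thu        14    18.08      0.921
Fri        21    18.08      0.472
The largest term is for Mon: 2.20.

Mon, 2.20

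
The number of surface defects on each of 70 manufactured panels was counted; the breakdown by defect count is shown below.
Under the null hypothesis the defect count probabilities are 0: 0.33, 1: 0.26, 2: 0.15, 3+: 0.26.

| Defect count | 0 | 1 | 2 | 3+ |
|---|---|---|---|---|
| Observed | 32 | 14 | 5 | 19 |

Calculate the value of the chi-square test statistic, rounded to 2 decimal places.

Expected counts E_i = n·p_i: 70×0.33 = 23.1, 70×0.26 = 18.2, 70×0.15 = 10.5, 70×0.26 = 18.2.
0: (32 − 23.1)²/23.1 = 79.21/23.1 = 3.429
1: (14 − 18.2)²/18.2 = 17.64/18.2 = 0.969
2: (5 − 10.5)²/10.5 = 30.25/10.5 = 2.881
3+: (19 − 18.2)²/18.2 = 0.64/18.2 = 0.035
Sum = 7.31

7.31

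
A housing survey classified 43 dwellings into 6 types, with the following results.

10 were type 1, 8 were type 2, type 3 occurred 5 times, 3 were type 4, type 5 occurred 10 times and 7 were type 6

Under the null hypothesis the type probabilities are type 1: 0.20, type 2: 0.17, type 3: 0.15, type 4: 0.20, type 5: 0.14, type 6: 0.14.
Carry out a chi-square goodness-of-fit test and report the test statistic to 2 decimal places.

7.06

Expected counts E_i = n·p_i: 43×0.20 = 8.6, 43×0.17 = 7.31, 43×0.15 = 6.45, 43×0.20 = 8.6, 43×0.14 = 6.02, 43×0.14 = 6.02.
cat         O        E   (O−E)²/E
type 1     10      8.6      0.228
type 2      8     7.31      0.065
type 3      5     6.45      0.326
type 4      3      8.6      3.647
type 5     10     6.02      2.631
type 6      7     6.02      0.160
Sum = 7.06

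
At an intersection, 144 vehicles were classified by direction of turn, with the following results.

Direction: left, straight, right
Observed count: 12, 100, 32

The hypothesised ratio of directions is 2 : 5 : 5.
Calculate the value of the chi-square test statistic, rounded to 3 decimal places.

45.733

Ratio total = 12. Expected counts: 144×2/12 = 24, 144×5/12 = 60, 144×5/12 = 60.
left: (12 − 24)²/24 = 144/24 = 6.0000
straight: (100 − 60)²/60 = 1600/60 = 26.6667
right: (32 − 60)²/60 = 784/60 = 13.0667
Sum = 45.733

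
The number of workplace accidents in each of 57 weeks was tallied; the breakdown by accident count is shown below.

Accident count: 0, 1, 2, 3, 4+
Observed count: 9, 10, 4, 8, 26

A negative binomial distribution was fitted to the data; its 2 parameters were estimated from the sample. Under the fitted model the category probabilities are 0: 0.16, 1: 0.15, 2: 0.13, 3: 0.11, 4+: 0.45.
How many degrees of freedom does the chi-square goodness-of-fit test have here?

2

There are k = 5 categories and 2 parameters estimated from the data, so df = 5 − 1 − 2 = 2.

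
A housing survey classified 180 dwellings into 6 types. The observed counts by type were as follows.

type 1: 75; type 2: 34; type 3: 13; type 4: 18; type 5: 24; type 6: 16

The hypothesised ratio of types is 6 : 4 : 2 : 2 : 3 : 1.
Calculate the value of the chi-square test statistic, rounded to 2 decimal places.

12.10

Ratio total = 18. Expected counts: 180×6/18 = 60, 180×4/18 = 40, 180×2/18 = 20, 180×2/18 = 20, 180×3/18 = 30, 180×1/18 = 10.
cat         O        E   (O−E)²/E
type 1     75       60      3.750
type 2     34       40      0.900
type 3     13       20      2.450
type 4     18       20      0.200
type 5     24       30      1.200
type 6     16       10      3.600
Sum = 12.10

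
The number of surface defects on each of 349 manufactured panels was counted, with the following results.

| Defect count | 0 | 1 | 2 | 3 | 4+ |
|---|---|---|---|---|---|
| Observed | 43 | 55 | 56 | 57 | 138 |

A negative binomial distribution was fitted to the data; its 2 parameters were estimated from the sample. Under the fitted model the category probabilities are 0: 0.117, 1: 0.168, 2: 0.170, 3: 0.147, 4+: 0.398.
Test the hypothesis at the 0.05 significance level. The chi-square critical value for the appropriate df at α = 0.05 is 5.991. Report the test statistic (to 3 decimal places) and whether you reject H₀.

1.165; do not reject

Expected counts E_i = n·p_i: 349×0.117 = 40.833, 349×0.168 = 58.632, 349×0.170 = 59.33, 349×0.147 = 51.303, 349×0.398 = 138.902.
χ² = (43−40.833)²/40.833 + (55−58.632)²/58.632 + (56−59.33)²/59.33 + (57−51.303)²/51.303 + (138−138.902)²/138.902
   = 0.1150 + 0.2250 + 0.1869 + 0.6326 + 0.0059
Sum = 1.165
df = 2. Since 1.165 < 5.991, we do not reject H₀.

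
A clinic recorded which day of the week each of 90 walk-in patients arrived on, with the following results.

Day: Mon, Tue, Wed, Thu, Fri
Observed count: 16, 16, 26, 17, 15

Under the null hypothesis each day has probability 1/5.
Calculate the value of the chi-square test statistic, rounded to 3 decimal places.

Under H₀ each category has probability 1/5, so each expected count is 90/5 = 18.
χ² = (16−18)²/18 + (16−18)²/18 + (26−18)²/18 + (17−18)²/18 + (15−18)²/18
   = 0.2222 + 0.2222 + 3.5556 + 0.0556 + 0.5000
Sum = 4.556

4.556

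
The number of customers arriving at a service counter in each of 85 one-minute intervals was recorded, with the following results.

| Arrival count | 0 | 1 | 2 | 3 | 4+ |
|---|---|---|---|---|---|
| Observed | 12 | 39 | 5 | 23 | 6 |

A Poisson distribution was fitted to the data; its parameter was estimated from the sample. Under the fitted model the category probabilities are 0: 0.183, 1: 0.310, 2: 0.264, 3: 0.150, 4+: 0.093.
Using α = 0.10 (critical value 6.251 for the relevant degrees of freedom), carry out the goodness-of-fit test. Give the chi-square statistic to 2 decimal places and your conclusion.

29.14; reject

Expected counts E_i = n·p_i: 85×0.183 = 15.555, 85×0.310 = 26.35, 85×0.264 = 22.44, 85×0.150 = 12.75, 85×0.093 = 7.905.
0: (12 − 15.555)²/15.555 = 12.638025/15.555 = 0.812
1: (39 − 26.35)²/26.35 = 160.0225/26.35 = 6.073
2: (5 − 22.44)²/22.44 = 304.1536/22.44 = 13.554
3: (23 − 12.75)²/12.75 = 105.0625/12.75 = 8.240
4+: (6 − 7.905)²/7.905 = 3.629025/7.905 = 0.459
Sum = 29.14
df = 3. Since 29.14 > 6.251, we reject H₀.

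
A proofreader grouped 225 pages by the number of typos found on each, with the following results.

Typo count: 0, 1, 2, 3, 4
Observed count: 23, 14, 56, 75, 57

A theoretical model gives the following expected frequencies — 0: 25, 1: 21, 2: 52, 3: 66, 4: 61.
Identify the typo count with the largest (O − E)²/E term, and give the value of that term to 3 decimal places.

0: (23 − 25)²/25 = 4/25 = 0.1600
1: (14 − 21)²/21 = 49/21 = 2.3333
2: (56 − 52)²/52 = 16/52 = 0.3077
3: (75 − 66)²/66 = 81/66 = 1.2273
4: (57 − 61)²/61 = 16/61 = 0.2623
The largest term is for 1: 2.333.

1, 2.333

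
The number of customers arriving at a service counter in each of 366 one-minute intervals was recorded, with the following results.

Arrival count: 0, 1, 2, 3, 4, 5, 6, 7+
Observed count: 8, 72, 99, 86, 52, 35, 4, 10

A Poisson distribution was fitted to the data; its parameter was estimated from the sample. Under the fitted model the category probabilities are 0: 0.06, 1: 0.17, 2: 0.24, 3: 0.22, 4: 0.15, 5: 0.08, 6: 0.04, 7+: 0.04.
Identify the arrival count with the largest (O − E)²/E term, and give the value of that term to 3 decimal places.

Expected counts E_i = n·p_i: 366×0.06 = 21.96, 366×0.17 = 62.22, 366×0.24 = 87.84, 366×0.22 = 80.52, 366×0.15 = 54.9, 366×0.08 = 29.28, 366×0.04 = 14.64, 366×0.04 = 14.64.
χ² = (8−21.96)²/21.96 + (72−62.22)²/62.22 + (99−87.84)²/87.84 + (86−80.52)²/80.52 + (52−54.9)²/54.9 + (35−29.28)²/29.28 + (4−14.64)²/14.64 + (10−14.64)²/14.64
   = 8.8744 + 1.5373 + 1.4179 + 0.3730 + 0.1532 + 1.1174 + 7.7329 + 1.4706
The largest term is for 0: 8.874.

0, 8.874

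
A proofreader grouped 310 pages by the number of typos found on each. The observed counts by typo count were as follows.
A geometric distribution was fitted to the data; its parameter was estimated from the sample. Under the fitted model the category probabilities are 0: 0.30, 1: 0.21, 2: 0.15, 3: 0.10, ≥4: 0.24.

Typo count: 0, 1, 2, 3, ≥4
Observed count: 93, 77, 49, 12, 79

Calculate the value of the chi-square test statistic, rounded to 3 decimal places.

14.239

Expected counts E_i = n·p_i: 310×0.30 = 93, 310×0.21 = 65.1, 310×0.15 = 46.5, 310×0.10 = 31, 310×0.24 = 74.4.
χ² = (93−93)²/93 + (77−65.1)²/65.1 + (49−46.5)²/46.5 + (12−31)²/31 + (79−74.4)²/74.4
   = 0.0000 + 2.1753 + 0.1344 + 11.6452 + 0.2844
Sum = 14.239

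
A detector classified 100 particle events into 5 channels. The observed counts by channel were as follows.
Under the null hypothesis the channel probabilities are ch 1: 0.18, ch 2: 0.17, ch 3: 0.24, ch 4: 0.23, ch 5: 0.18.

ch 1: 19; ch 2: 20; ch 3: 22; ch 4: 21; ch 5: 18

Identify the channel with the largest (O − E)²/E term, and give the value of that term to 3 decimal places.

ch 2, 0.529

Expected counts E_i = n·p_i: 100×0.18 = 18, 100×0.17 = 17, 100×0.24 = 24, 100×0.23 = 23, 100×0.18 = 18.
cat         O        E   (O−E)²/E
ch 1       19       18     0.0556
ch 2       20       17     0.5294
ch 3       22       24     0.1667
ch 4       21       23     0.1739
ch 5       18       18     0.0000
The largest term is for ch 2: 0.529.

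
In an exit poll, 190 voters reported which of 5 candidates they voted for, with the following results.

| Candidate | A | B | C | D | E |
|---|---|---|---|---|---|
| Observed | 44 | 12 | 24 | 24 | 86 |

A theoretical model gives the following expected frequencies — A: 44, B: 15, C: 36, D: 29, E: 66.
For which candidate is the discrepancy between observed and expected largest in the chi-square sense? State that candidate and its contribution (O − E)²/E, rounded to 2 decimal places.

cat         O        E   (O−E)²/E
A          44       44      0.000
B          12       15      0.600
C          24       36      4.000
D          24       29      0.862
E          86       66      6.061
The largest term is for E: 6.06.

E, 6.06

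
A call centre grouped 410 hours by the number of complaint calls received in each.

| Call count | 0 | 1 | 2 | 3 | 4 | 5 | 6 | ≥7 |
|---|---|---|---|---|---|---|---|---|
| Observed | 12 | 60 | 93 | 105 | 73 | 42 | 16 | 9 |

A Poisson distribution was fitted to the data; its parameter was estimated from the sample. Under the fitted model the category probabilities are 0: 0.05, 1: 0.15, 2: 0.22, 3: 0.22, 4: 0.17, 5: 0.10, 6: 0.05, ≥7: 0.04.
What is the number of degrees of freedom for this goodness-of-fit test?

6

There are k = 8 categories and 1 parameter estimated from the data, so df = 8 − 1 − 1 = 6.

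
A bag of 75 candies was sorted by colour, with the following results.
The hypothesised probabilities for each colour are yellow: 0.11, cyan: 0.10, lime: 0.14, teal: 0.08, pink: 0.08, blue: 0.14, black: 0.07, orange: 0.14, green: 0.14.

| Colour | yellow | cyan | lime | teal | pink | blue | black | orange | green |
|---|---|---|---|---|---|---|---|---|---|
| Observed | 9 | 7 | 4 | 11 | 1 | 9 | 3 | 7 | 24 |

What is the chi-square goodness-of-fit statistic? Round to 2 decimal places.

32.16

Expected counts E_i = n·p_i: 75×0.11 = 8.25, 75×0.10 = 7.5, 75×0.14 = 10.5, 75×0.08 = 6, 75×0.08 = 6, 75×0.14 = 10.5, 75×0.07 = 5.25, 75×0.14 = 10.5, 75×0.14 = 10.5.
cat         O        E   (O−E)²/E
yellow      9     8.25      0.068
cyan        7      7.5      0.033
lime        4     10.5      4.024
teal       11        6      4.167
pink        1        6      4.167
blue        9     10.5      0.214
black       3     5.25      0.964
orange      7     10.5      1.167
green      24     10.5     17.357
Sum = 32.16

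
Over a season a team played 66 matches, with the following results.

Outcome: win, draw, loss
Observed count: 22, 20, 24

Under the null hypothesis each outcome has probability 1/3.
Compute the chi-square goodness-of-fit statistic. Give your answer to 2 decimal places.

Expected count for each of the 3 categories: 66/3 = 22.
cat         O        E   (O−E)²/E
win        22       22      0.000
draw       20       22      0.182
loss       24       22      0.182
Sum = 0.36

0.36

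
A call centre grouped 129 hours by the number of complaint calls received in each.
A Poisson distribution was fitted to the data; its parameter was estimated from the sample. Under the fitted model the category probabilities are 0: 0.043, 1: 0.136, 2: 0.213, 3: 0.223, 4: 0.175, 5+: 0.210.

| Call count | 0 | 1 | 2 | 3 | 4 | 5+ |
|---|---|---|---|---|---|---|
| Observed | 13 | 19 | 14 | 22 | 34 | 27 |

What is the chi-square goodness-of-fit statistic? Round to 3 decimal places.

24.119

Expected counts E_i = n·p_i: 129×0.043 = 5.547, 129×0.136 = 17.544, 129×0.213 = 27.477, 129×0.223 = 28.767, 129×0.175 = 22.575, 129×0.210 = 27.09.
0: (13 − 5.547)²/5.547 = 55.547209/5.547 = 10.0139
1: (19 − 17.544)²/17.544 = 2.119936/17.544 = 0.1208
2: (14 − 27.477)²/27.477 = 181.629529/27.477 = 6.6102
3: (22 − 28.767)²/28.767 = 45.792289/28.767 = 1.5918
4: (34 − 22.575)²/22.575 = 130.530625/22.575 = 5.7821
5+: (27 − 27.09)²/27.09 = 0.0081/27.09 = 0.0003
Sum = 24.119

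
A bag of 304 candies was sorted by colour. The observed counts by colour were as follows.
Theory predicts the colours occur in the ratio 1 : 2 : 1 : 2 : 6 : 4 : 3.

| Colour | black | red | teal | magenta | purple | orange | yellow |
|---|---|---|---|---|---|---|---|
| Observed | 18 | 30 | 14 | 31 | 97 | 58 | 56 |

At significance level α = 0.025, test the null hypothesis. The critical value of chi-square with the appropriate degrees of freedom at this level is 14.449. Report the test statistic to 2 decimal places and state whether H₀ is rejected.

Ratio total = 19. Expected counts: 304×1/19 = 16, 304×2/19 = 32, 304×1/19 = 16, 304×2/19 = 32, 304×6/19 = 96, 304×4/19 = 64, 304×3/19 = 48.
cat          O        E   (O−E)²/E
black       18       16      0.250
red         30       32      0.125
teal        14       16      0.250
magenta     31       32      0.031
purple      97       96      0.010
orange      58       64      0.563
yellow      56       48      1.333
Sum = 2.56
df = 6. Since 2.56 < 14.449, we do not reject H₀.

2.56; do not reject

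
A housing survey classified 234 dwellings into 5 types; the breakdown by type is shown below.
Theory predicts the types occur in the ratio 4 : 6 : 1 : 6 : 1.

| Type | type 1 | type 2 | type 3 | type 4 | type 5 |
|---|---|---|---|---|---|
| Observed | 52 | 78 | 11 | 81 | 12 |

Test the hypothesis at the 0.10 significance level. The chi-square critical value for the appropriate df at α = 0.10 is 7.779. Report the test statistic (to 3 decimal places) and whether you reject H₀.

0.500; do not reject

Ratio total = 18. Expected counts: 234×4/18 = 52, 234×6/18 = 78, 234×1/18 = 13, 234×6/18 = 78, 234×1/18 = 13.
cat         O        E   (O−E)²/E
type 1     52       52     0.0000
type 2     78       78     0.0000
type 3     11       13     0.3077
type 4     81       78     0.1154
type 5     12       13     0.0769
Sum = 0.500
df = 4. Since 0.500 < 7.779, we do not reject H₀.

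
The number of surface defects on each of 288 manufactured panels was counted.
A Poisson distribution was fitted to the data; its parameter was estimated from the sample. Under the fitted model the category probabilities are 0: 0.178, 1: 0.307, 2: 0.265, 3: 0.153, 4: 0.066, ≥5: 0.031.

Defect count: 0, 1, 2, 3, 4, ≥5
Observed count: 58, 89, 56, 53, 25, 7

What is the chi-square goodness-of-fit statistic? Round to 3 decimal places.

10.417

Expected counts E_i = n·p_i: 288×0.178 = 51.264, 288×0.307 = 88.416, 288×0.265 = 76.32, 288×0.153 = 44.064, 288×0.066 = 19.008, 288×0.031 = 8.928.
cat         O        E   (O−E)²/E
0          58   51.264     0.8851
1          89   88.416     0.0039
2          56    76.32     5.4101
3          53   44.064     1.8122
4          25   19.008     1.8889
≥5          7    8.928     0.4164
Sum = 10.417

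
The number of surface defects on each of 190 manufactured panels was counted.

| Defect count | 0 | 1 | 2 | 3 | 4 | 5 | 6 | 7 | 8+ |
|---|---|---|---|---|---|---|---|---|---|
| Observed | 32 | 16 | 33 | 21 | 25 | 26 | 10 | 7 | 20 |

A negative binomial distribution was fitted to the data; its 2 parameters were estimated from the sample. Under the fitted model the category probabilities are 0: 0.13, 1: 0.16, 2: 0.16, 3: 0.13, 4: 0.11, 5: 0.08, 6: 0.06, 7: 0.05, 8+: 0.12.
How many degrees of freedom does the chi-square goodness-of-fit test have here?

6

There are k = 9 categories and 2 parameters estimated from the data, so df = 9 − 1 − 2 = 6.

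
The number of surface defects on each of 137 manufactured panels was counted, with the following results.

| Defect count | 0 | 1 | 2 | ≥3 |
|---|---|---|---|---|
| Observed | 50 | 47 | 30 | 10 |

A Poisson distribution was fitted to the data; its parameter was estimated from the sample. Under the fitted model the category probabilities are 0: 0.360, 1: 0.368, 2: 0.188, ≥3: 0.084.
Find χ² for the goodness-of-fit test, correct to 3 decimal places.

Expected counts E_i = n·p_i: 137×0.360 = 49.32, 137×0.368 = 50.416, 137×0.188 = 25.756, 137×0.084 = 11.508.
cat         O        E   (O−E)²/E
0          50    49.32     0.0094
1          47   50.416     0.2315
2          30   25.756     0.6993
≥3         10   11.508     0.1976
Sum = 1.138

1.138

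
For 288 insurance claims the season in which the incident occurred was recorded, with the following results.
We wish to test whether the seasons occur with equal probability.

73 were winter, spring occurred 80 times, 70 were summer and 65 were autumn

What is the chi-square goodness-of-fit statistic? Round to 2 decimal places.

Under H₀ each category has probability 1/4, so each expected count is 288/4 = 72.
winter: (73 − 72)²/72 = 1/72 = 0.014
spring: (80 − 72)²/72 = 64/72 = 0.889
summer: (70 − 72)²/72 = 4/72 = 0.056
autumn: (65 − 72)²/72 = 49/72 = 0.681
Sum = 1.64

1.64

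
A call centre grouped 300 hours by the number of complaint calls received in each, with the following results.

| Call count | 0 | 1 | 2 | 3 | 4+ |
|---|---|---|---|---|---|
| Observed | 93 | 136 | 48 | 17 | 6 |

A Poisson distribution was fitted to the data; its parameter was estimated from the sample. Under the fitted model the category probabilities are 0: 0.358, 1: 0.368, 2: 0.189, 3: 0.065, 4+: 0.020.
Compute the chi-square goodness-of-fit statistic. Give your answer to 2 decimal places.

Expected counts E_i = n·p_i: 300×0.358 = 107.4, 300×0.368 = 110.4, 300×0.189 = 56.7, 300×0.065 = 19.5, 300×0.020 = 6.
cat         O        E   (O−E)²/E
0          93    107.4      1.931
1         136    110.4      5.936
2          48     56.7      1.335
3          17     19.5      0.321
4+          6        6      0.000
Sum = 9.52

9.52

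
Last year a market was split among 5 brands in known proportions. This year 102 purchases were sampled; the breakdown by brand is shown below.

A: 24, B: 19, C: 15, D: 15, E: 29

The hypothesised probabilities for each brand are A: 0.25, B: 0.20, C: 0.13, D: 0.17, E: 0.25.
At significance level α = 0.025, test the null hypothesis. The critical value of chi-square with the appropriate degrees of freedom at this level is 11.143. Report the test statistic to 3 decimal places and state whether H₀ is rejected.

1.209; do not reject

Expected counts E_i = n·p_i: 102×0.25 = 25.5, 102×0.20 = 20.4, 102×0.13 = 13.26, 102×0.17 = 17.34, 102×0.25 = 25.5.
χ² = (24−25.5)²/25.5 + (19−20.4)²/20.4 + (15−13.26)²/13.26 + (15−17.34)²/17.34 + (29−25.5)²/25.5
   = 0.0882 + 0.0961 + 0.2283 + 0.3158 + 0.4804
Sum = 1.209
df = 4. Since 1.209 < 11.143, we do not reject H₀.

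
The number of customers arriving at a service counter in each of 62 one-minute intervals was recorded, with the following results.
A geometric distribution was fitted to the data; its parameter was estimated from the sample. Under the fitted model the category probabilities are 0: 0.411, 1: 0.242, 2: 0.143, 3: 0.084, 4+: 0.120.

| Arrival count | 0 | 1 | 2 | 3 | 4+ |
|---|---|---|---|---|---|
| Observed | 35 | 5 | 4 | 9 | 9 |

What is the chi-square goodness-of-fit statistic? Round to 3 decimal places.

15.984

Expected counts E_i = n·p_i: 62×0.411 = 25.482, 62×0.242 = 15.004, 62×0.143 = 8.866, 62×0.084 = 5.208, 62×0.120 = 7.44.
0: (35 − 25.482)²/25.482 = 90.592324/25.482 = 3.5551
1: (5 − 15.004)²/15.004 = 100.080016/15.004 = 6.6702
2: (4 − 8.866)²/8.866 = 23.677956/8.866 = 2.6706
3: (9 − 5.208)²/5.208 = 14.379264/5.208 = 2.7610
4+: (9 − 7.44)²/7.44 = 2.4336/7.44 = 0.3271
Sum = 15.984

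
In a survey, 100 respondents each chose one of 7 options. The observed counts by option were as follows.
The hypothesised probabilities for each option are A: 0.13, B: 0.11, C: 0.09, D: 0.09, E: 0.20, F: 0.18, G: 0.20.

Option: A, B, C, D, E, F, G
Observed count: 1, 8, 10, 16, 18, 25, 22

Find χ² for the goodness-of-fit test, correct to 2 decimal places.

20.57

Expected counts E_i = n·p_i: 100×0.13 = 13, 100×0.11 = 11, 100×0.09 = 9, 100×0.09 = 9, 100×0.20 = 20, 100×0.18 = 18, 100×0.20 = 20.
A: (1 − 13)²/13 = 144/13 = 11.077
B: (8 − 11)²/11 = 9/11 = 0.818
C: (10 − 9)²/9 = 1/9 = 0.111
D: (16 − 9)²/9 = 49/9 = 5.444
E: (18 − 20)²/20 = 4/20 = 0.200
F: (25 − 18)²/18 = 49/18 = 2.722
G: (22 − 20)²/20 = 4/20 = 0.200
Sum = 20.57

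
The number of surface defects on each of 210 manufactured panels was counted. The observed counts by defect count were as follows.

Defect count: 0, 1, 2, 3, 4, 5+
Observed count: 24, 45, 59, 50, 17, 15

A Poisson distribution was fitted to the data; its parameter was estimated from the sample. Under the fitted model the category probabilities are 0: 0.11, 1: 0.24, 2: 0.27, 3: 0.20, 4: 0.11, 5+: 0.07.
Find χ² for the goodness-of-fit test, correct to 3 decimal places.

3.848

Expected counts E_i = n·p_i: 210×0.11 = 23.1, 210×0.24 = 50.4, 210×0.27 = 56.7, 210×0.20 = 42, 210×0.11 = 23.1, 210×0.07 = 14.7.
cat         O        E   (O−E)²/E
0          24     23.1     0.0351
1          45     50.4     0.5786
2          59     56.7     0.0933
3          50       42     1.5238
4          17     23.1     1.6108
5+         15     14.7     0.0061
Sum = 3.848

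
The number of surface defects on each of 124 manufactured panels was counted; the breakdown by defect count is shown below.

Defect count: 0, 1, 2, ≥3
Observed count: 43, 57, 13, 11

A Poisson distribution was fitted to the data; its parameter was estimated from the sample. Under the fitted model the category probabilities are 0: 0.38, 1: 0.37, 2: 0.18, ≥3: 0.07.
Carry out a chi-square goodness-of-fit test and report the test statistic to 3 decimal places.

7.567

Expected counts E_i = n·p_i: 124×0.38 = 47.12, 124×0.37 = 45.88, 124×0.18 = 22.32, 124×0.07 = 8.68.
χ² = (43−47.12)²/47.12 + (57−45.88)²/45.88 + (13−22.32)²/22.32 + (11−8.68)²/8.68
   = 0.3602 + 2.6952 + 3.8917 + 0.6201
Sum = 7.567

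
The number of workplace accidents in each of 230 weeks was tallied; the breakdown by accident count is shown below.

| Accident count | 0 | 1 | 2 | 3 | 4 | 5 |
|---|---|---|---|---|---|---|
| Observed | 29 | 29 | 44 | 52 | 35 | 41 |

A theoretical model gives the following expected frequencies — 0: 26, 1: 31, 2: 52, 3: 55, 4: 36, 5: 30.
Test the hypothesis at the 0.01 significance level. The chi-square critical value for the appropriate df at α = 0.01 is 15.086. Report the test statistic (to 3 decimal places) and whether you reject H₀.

5.931; do not reject

0: (29 − 26)²/26 = 9/26 = 0.3462
1: (29 − 31)²/31 = 4/31 = 0.1290
2: (44 − 52)²/52 = 64/52 = 1.2308
3: (52 − 55)²/55 = 9/55 = 0.1636
4: (35 − 36)²/36 = 1/36 = 0.0278
5: (41 − 30)²/30 = 121/30 = 4.0333
Sum = 5.931
df = 5. Since 5.931 < 15.086, we do not reject H₀.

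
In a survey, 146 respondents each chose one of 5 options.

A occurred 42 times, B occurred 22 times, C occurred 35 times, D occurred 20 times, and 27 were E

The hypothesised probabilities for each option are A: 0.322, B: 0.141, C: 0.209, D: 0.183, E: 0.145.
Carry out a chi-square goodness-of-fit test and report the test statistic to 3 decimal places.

4.586

Expected counts E_i = n·p_i: 146×0.322 = 47.012, 146×0.141 = 20.586, 146×0.209 = 30.514, 146×0.183 = 26.718, 146×0.145 = 21.17.
cat         O        E   (O−E)²/E
A          42   47.012     0.5343
B          22   20.586     0.0971
C          35   30.514     0.6595
D          20   26.718     1.6892
E          27    21.17     1.6055
Sum = 4.586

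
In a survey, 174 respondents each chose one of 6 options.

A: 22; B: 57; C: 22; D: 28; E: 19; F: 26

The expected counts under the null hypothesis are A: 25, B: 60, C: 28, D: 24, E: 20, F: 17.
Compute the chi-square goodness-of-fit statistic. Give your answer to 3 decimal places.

7.277

A: (22 − 25)²/25 = 9/25 = 0.3600
B: (57 − 60)²/60 = 9/60 = 0.1500
C: (22 − 28)²/28 = 36/28 = 1.2857
D: (28 − 24)²/24 = 16/24 = 0.6667
E: (19 − 20)²/20 = 1/20 = 0.0500
F: (26 − 17)²/17 = 81/17 = 4.7647
Sum = 7.277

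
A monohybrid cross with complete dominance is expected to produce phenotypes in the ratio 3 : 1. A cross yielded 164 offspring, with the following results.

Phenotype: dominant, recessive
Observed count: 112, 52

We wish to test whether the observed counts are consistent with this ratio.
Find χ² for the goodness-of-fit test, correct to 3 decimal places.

Ratio total = 4. Expected counts: 164×3/4 = 123, 164×1/4 = 41.
cat            O        E   (O−E)²/E
dominant     112      123     0.9837
recessive     52       41     2.9512
Sum = 3.935

3.935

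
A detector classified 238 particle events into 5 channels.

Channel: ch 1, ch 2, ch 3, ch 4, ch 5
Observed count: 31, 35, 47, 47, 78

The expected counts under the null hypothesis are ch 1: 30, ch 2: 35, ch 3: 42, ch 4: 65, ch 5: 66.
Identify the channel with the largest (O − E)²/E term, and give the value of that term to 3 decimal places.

ch 4, 4.985

χ² = (31−30)²/30 + (35−35)²/35 + (47−42)²/42 + (47−65)²/65 + (78−66)²/66
   = 0.0333 + 0.0000 + 0.5952 + 4.9846 + 2.1818
The largest term is for ch 4: 4.985.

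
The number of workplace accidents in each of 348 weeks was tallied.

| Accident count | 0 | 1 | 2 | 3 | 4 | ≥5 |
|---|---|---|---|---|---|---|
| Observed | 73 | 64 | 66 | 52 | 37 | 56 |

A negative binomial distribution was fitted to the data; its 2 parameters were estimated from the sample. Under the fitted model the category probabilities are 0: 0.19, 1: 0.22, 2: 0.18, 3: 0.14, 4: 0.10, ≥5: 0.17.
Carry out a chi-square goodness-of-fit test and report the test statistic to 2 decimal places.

Expected counts E_i = n·p_i: 348×0.19 = 66.12, 348×0.22 = 76.56, 348×0.18 = 62.64, 348×0.14 = 48.72, 348×0.10 = 34.8, 348×0.17 = 59.16.
χ² = (73−66.12)²/66.12 + (64−76.56)²/76.56 + (66−62.64)²/62.64 + (52−48.72)²/48.72 + (37−34.8)²/34.8 + (56−59.16)²/59.16
   = 0.716 + 2.061 + 0.180 + 0.221 + 0.139 + 0.169
Sum = 3.49

3.49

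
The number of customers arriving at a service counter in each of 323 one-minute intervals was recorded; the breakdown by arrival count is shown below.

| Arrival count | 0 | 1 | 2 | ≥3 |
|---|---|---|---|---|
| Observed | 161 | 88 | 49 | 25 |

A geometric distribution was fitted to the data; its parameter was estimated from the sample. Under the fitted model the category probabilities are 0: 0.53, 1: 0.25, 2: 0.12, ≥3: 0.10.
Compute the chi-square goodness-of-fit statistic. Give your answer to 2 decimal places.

5.61

Expected counts E_i = n·p_i: 323×0.53 = 171.19, 323×0.25 = 80.75, 323×0.12 = 38.76, 323×0.10 = 32.3.
0: (161 − 171.19)²/171.19 = 103.8361/171.19 = 0.607
1: (88 − 80.75)²/80.75 = 52.5625/80.75 = 0.651
2: (49 − 38.76)²/38.76 = 104.8576/38.76 = 2.705
≥3: (25 − 32.3)²/32.3 = 53.29/32.3 = 1.650
Sum = 5.61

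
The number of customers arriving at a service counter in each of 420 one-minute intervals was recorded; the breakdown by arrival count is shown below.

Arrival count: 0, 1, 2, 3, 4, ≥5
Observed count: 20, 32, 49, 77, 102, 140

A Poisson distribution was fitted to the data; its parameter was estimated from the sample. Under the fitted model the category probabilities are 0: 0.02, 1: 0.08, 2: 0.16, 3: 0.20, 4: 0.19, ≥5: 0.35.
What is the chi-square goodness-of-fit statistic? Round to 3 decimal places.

28.117

Expected counts E_i = n·p_i: 420×0.02 = 8.4, 420×0.08 = 33.6, 420×0.16 = 67.2, 420×0.20 = 84, 420×0.19 = 79.8, 420×0.35 = 147.
cat         O        E   (O−E)²/E
0          20      8.4    16.0190
1          32     33.6     0.0762
2          49     67.2     4.9292
3          77       84     0.5833
4         102     79.8     6.1759
≥5        140      147     0.3333
Sum = 28.117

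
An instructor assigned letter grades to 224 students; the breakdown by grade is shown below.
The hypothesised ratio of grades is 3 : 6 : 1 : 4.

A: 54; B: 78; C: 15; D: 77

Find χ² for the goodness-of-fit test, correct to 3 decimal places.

6.828

Ratio total = 14. Expected counts: 224×3/14 = 48, 224×6/14 = 96, 224×1/14 = 16, 224×4/14 = 64.
cat         O        E   (O−E)²/E
A          54       48     0.7500
B          78       96     3.3750
C          15       16     0.0625
D          77       64     2.6406
Sum = 6.828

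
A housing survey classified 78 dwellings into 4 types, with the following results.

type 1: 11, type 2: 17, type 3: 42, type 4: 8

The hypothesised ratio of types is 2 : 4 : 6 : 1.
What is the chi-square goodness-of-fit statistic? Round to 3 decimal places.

3.792

Ratio total = 13. Expected counts: 78×2/13 = 12, 78×4/13 = 24, 78×6/13 = 36, 78×1/13 = 6.
type 1: (11 − 12)²/12 = 1/12 = 0.0833
type 2: (17 − 24)²/24 = 49/24 = 2.0417
type 3: (42 − 36)²/36 = 36/36 = 1.0000
type 4: (8 − 6)²/6 = 4/6 = 0.6667
Sum = 3.792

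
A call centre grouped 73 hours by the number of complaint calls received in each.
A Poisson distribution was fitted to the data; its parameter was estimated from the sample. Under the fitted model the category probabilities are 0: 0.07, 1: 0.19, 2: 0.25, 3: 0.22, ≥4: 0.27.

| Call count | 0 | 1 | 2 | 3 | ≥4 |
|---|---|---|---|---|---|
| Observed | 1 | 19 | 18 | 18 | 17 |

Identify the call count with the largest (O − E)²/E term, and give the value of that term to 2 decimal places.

Expected counts E_i = n·p_i: 73×0.07 = 5.11, 73×0.19 = 13.87, 73×0.25 = 18.25, 73×0.22 = 16.06, 73×0.27 = 19.71.
χ² = (1−5.11)²/5.11 + (19−13.87)²/13.87 + (18−18.25)²/18.25 + (18−16.06)²/16.06 + (17−19.71)²/19.71
   = 3.306 + 1.897 + 0.003 + 0.234 + 0.373
The largest term is for 0: 3.31.

0, 3.31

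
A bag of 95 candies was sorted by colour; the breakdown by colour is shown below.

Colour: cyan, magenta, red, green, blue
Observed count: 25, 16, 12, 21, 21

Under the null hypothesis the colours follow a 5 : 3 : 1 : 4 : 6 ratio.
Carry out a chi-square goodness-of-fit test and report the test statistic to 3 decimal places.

Ratio total = 19. Expected counts: 95×5/19 = 25, 95×3/19 = 15, 95×1/19 = 5, 95×4/19 = 20, 95×6/19 = 30.
cyan: (25 − 25)²/25 = 0/25 = 0.0000
magenta: (16 − 15)²/15 = 1/15 = 0.0667
red: (12 − 5)²/5 = 49/5 = 9.8000
green: (21 − 20)²/20 = 1/20 = 0.0500
blue: (21 − 30)²/30 = 81/30 = 2.7000
Sum = 12.617

12.617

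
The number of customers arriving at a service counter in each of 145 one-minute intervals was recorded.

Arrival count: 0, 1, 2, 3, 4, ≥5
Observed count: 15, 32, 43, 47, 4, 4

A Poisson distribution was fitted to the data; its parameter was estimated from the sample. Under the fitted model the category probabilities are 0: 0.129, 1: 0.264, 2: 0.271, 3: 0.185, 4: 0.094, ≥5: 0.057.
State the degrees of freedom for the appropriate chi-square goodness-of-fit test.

4

There are k = 6 categories and 1 parameter estimated from the data, so df = 6 − 1 − 1 = 4.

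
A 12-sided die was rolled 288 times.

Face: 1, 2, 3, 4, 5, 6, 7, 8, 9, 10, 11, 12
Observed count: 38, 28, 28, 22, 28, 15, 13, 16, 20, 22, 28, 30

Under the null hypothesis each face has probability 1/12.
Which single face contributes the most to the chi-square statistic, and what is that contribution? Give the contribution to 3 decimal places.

1, 8.167

Under H₀ each category has probability 1/12, so each expected count is 288/12 = 24.
χ² = (38−24)²/24 + (28−24)²/24 + (28−24)²/24 + (22−24)²/24 + (28−24)²/24 + (15−24)²/24 + (13−24)²/24 + (16−24)²/24 + (20−24)²/24 + (22−24)²/24 + (28−24)²/24 + (30−24)²/24
   = 8.1667 + 0.6667 + 0.6667 + 0.1667 + 0.6667 + 3.3750 + 5.0417 + 2.6667 + 0.6667 + 0.1667 + 0.6667 + 1.5000
The largest term is for 1: 8.167.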